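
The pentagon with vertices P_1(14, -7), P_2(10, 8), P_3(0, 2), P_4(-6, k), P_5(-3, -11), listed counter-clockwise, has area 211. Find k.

Write out the shoelace sum; only the two edges meeting at P_4 involve k:
2·Area = [(0·k − (-6)·2) + ((-6)·(-11) − (-3)·k)] + 377
       = 3·k + 455 = 422
⇒ k = -11.

-11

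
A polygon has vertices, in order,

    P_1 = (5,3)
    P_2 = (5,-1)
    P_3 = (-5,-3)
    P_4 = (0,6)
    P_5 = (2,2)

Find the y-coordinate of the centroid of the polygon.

Apply the shoelace formula. First the cross-terms c_i = x_i·y_{i+1} − x_{i+1}·y_i:
  -20, -20, -30, -12, -4  ⇒  2A = -86, A = -43.
Then Σ (y_i + y_{i+1})·c_i = -166, so ȳ = -166 / (6·(-43)) = 83/129.

83/129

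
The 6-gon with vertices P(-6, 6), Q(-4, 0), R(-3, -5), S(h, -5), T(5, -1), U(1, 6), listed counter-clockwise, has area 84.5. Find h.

3

Write out the shoelace sum; only the two edges meeting at S involve h:
2·Area = [((-3)·(-5) − h·(-5)) + (h·(-1) − 5·(-5))] + 117
       = 4·h + 157 = 169
⇒ h = 3.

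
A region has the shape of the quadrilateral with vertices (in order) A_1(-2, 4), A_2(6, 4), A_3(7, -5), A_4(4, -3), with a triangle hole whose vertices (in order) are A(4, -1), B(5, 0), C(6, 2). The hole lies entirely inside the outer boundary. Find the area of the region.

Outer boundary:
Apply the shoelace formula: 2A = Σ (x_i·y_{i+1} − x_{i+1}·y_i), indices taken mod 4.
A_1→A_2: (-2)(4) − (6)(4) = -32
A_2→A_3: (6)(-5) − (7)(4) = -58
A_3→A_4: (7)(-3) − (4)(-5) = -1
A_4→A_1: (4)(4) − (-2)(-3) = 10
Σ = -81
Area = |Σ|/2 = 40.5.
Hole:
Σ = (5) + (10) + (-14) = 1
Area = |Σ|/2 = 0.5.
Net area = 40.5 − 0.5 = 40.

40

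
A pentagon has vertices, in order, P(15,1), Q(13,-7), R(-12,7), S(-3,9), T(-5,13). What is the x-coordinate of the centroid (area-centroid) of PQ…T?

Apply the surveyor's formula. First the cross-terms c_i = x_i·y_{i+1} − x_{i+1}·y_i:
  -118, 7, -87, 6, -200  ⇒  2A = -392, A = -196.
Then Σ (x_i + x_{i+1})·c_i = -4040, so x̄ = -4040 / (6·(-196)) = 505/147.

505/147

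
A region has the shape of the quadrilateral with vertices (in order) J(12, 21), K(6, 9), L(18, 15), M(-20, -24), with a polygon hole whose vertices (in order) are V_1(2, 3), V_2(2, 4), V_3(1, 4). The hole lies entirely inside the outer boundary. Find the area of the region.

176.5

Outer boundary:
J→K: (12)(9) − (6)(21) = -18
K→L: (6)(15) − (18)(9) = -72
L→M: (18)(-24) − (-20)(15) = -132
M→J: (-20)(21) − (12)(-24) = -132
Σ = -354
Area = |Σ|/2 = 177.
Hole:
Apply the surveyor's formula: 2A = Σ (x_i·y_{i+1} − x_{i+1}·y_i), indices taken mod 3.
V_1→V_2: (2)(4) − (2)(3) = 2
V_2→V_3: (2)(4) − (1)(4) = 4
V_3→V_1: (1)(3) − (2)(4) = -5
Σ = 1
Area = |Σ|/2 = 0.5.
Net area = 177 − 0.5 = 176.5.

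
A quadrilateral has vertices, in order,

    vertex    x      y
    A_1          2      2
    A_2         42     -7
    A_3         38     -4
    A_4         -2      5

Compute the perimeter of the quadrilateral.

|A_1A_2| = √((40)² + (-9)²) = √1681 = 41
|A_2A_3| = √((-4)² + (3)²) = √25 = 5
|A_3A_4| = √((-40)² + (9)²) = √1681 = 41
|A_4A_1| = √((4)² + (-3)²) = √25 = 5
Perimeter = 41 + 5 + 41 + 5 = 92.

92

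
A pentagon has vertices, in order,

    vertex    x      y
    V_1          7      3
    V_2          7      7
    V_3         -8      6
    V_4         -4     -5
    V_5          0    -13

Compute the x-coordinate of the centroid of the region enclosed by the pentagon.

-5/111

Apply the shoelace (surveyor's) formula. First the cross-terms c_i = x_i·y_{i+1} − x_{i+1}·y_i:
  28, 98, 64, 52, 91  ⇒  2A = 333, A = 166.5.
Then Σ (x_i + x_{i+1})·c_i = -45, so x̄ = -45 / (6·166.5) = -5/111.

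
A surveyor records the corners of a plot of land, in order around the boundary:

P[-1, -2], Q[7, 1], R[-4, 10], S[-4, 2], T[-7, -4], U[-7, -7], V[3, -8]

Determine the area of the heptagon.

116.5

Cross-terms: 13, 74, 32, 30, 21, 77, -14  ⇒  Σ = 233
Area = |Σ|/2 = 116.5.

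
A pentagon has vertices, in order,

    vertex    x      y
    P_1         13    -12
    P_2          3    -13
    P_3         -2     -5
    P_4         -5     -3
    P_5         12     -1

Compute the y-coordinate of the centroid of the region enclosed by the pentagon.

Apply Gauss's area formula. First the cross-terms c_i = x_i·y_{i+1} − x_{i+1}·y_i:
  -133, -41, -19, 41, -131  ⇒  2A = -283, A = -141.5.
Then Σ (y_i + y_{i+1})·c_i = 5754, so ȳ = 5754 / (6·(-141.5)) = -1918/283.

-1918/283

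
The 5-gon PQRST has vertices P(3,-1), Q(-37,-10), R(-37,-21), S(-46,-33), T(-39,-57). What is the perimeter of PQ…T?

|PQ| = √((-40)² + (-9)²) = √1681 = 41
|QR| = √((0)² + (-11)²) = √121 = 11
|RS| = √((-9)² + (-12)²) = √225 = 15
|ST| = √((7)² + (-24)²) = √625 = 25
|TP| = √((42)² + (56)²) = √4900 = 70
Perimeter = 41 + 11 + 15 + 25 + 70 = 162.

162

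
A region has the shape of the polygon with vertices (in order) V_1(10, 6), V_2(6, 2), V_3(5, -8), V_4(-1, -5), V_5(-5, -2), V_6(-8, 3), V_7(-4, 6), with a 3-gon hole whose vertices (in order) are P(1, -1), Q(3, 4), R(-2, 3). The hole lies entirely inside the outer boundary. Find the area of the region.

Outer boundary:
Apply the surveyor's formula: 2A = Σ (x_i·y_{i+1} − x_{i+1}·y_i), indices taken mod 7.
V_1→V_2: (10)(2) − (6)(6) = -16
V_2→V_3: (6)(-8) − (5)(2) = -58
V_3→V_4: (5)(-5) − (-1)(-8) = -33
V_4→V_5: (-1)(-2) − (-5)(-5) = -23
V_5→V_6: (-5)(3) − (-8)(-2) = -31
V_6→V_7: (-8)(6) − (-4)(3) = -36
V_7→V_1: (-4)(6) − (10)(6) = -84
Σ = -281
Area = |Σ|/2 = 140.5.
Hole:
Apply the surveyor's formula: 2A = Σ (x_i·y_{i+1} − x_{i+1}·y_i), indices taken mod 3.
P→Q: (1)(4) − (3)(-1) = 7
Q→R: (3)(3) − (-2)(4) = 17
R→P: (-2)(-1) − (1)(3) = -1
Σ = 23
Area = |Σ|/2 = 11.5.
Net area = 140.5 − 11.5 = 129.

129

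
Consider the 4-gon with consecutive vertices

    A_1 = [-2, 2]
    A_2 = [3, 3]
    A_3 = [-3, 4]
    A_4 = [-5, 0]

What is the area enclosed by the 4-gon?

Cross-terms: -12, 21, 20, -10  ⇒  Σ = 19
Area = |Σ|/2 = 9.5.

9.5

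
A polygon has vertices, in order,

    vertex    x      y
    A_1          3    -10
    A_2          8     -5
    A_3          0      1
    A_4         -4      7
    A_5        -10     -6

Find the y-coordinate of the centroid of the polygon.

Apply the surveyor's formula. First the cross-terms c_i = x_i·y_{i+1} − x_{i+1}·y_i:
  65, 8, 4, 94, 118  ⇒  2A = 289, A = 144.5.
Then Σ (y_i + y_{i+1})·c_i = -2769, so ȳ = -2769 / (6·144.5) = -923/289.

-923/289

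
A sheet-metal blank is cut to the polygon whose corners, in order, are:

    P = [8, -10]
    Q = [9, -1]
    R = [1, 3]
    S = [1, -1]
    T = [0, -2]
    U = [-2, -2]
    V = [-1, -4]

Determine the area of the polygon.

74

Apply the shoelace (surveyor's) formula: 2A = Σ (x_i·y_{i+1} − x_{i+1}·y_i), indices taken mod 7.
Σ = (82) + (28) + (-4) + (-2) + (-4) + (6) + (42) = 148
Area = |Σ|/2 = 74.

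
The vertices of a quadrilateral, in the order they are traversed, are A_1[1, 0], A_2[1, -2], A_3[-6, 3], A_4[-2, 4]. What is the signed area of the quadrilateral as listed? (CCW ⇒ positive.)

A_1→A_2: (1)(-2) − (1)(0) = -2
A_2→A_3: (1)(3) − (-6)(-2) = -9
A_3→A_4: (-6)(4) − (-2)(3) = -18
A_4→A_1: (-2)(0) − (1)(4) = -4
Σ = -33
Signed area = Σ/2 = -16.5 (negative ⇒ clockwise traversal).

-16.5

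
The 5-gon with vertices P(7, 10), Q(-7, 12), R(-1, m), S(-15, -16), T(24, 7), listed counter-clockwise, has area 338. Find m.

3

The doubled signed area Σ (x_i y_{i+1} − x_{i+1} y_i) is linear in m.
With m=0 it equals 652; the coefficient of m is 8 (from the two edges through R).
So 8·m + 652 = 2·338 = 676 ⇒ m = 3.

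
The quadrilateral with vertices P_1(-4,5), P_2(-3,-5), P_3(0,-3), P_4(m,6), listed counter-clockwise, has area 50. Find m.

4

Write out the shoelace sum; only the two edges meeting at P_4 involve m:
2·Area = [(0·6 − m·(-3)) + (m·5 − (-4)·6)] + 44
       = 8·m + 68 = 100
⇒ m = 4.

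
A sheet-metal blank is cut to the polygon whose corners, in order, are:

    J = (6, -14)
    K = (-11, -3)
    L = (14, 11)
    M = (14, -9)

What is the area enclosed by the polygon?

336.5

Apply the surveyor's formula: 2A = Σ (x_i·y_{i+1} − x_{i+1}·y_i), indices taken mod 4.
Σ = (-172) + (-79) + (-280) + (-142) = -673
Area = |Σ|/2 = 336.5.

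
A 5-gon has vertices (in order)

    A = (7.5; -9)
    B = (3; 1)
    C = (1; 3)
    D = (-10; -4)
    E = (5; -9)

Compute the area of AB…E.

100.5

Cross-terms: 34.5, 8, 26, 110, 22.5  ⇒  Σ = 201
Area = |Σ|/2 = 100.5.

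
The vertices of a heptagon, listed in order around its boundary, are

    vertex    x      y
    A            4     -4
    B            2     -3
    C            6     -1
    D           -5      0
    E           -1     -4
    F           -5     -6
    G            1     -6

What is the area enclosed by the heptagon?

34.5

Apply Gauss's area formula: 2A = Σ (x_i·y_{i+1} − x_{i+1}·y_i), indices taken mod 7.
Σ = (-4) + (16) + (-5) + (20) + (-14) + (36) + (20) = 69
Area = |Σ|/2 = 34.5.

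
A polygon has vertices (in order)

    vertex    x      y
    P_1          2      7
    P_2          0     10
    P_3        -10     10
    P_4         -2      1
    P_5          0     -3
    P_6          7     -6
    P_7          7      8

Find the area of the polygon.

Apply Gauss's area formula: 2A = Σ (x_i·y_{i+1} − x_{i+1}·y_i), indices taken mod 7.
Σ = (20) + (100) + (10) + (6) + (21) + (98) + (33) = 288
Area = |Σ|/2 = 144.

144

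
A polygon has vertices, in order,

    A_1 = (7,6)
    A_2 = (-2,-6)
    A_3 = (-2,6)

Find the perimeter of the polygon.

|A_1A_2| = √((-9)² + (-12)²) = √225 = 15
|A_2A_3| = √((0)² + (12)²) = √144 = 12
|A_3A_1| = √((9)² + (0)²) = √81 = 9
Perimeter = 15 + 12 + 9 = 36.

36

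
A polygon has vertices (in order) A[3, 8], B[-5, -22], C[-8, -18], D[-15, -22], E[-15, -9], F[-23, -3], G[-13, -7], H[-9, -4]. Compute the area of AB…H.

256

A→B: (3)(-22) − (-5)(8) = -26
B→C: (-5)(-18) − (-8)(-22) = -86
C→D: (-8)(-22) − (-15)(-18) = -94
D→E: (-15)(-9) − (-15)(-22) = -195
E→F: (-15)(-3) − (-23)(-9) = -162
F→G: (-23)(-7) − (-13)(-3) = 122
G→H: (-13)(-4) − (-9)(-7) = -11
H→A: (-9)(8) − (3)(-4) = -60
Σ = -512
Area = |Σ|/2 = 256.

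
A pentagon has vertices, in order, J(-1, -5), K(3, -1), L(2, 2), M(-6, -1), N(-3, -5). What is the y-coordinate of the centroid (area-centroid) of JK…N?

Apply the shoelace formula. First the cross-terms c_i = x_i·y_{i+1} − x_{i+1}·y_i:
  16, 8, 10, 27, 10  ⇒  2A = 71, A = 35.5.
Then Σ (y_i + y_{i+1})·c_i = -340, so ȳ = -340 / (6·35.5) = -340/213.

-340/213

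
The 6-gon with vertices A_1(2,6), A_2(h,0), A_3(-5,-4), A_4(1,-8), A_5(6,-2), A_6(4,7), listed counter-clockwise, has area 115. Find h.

-8

Write out the shoelace sum; only the two edges meeting at A_2 involve h:
2·Area = [(2·0 − h·6) + (h·(-4) − (-5)·0)] + 150
       = -10·h + 150 = 230
⇒ h = -8.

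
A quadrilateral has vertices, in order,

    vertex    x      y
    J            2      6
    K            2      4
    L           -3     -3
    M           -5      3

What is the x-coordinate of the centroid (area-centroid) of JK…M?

Apply Gauss's area formula. First the cross-terms c_i = x_i·y_{i+1} − x_{i+1}·y_i:
  -4, 6, -24, -36  ⇒  2A = -58, A = -29.
Then Σ (x_i + x_{i+1})·c_i = 278, so x̄ = 278 / (6·(-29)) = -139/87.

-139/87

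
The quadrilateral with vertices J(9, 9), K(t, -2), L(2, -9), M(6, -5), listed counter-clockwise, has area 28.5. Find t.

4

The doubled signed area Σ (x_i y_{i+1} − x_{i+1} y_i) is linear in t.
With t=0 it equals 129; the coefficient of t is -18 (from the two edges through K).
So -18·t + 129 = 2·28.5 = 57 ⇒ t = 4.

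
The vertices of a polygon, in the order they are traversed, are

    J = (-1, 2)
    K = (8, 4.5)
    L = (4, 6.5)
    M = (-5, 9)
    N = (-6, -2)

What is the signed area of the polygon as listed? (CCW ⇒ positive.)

66

Apply the surveyor's formula: 2A = Σ (x_i·y_{i+1} − x_{i+1}·y_i), indices taken mod 5.
Σ = (-20.5) + (34) + (68.5) + (64) + (-14) = 132
Signed area = Σ/2 = 66 (positive ⇒ counter-clockwise traversal).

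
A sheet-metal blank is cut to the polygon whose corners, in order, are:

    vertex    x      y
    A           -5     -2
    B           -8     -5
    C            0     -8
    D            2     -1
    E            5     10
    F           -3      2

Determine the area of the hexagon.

85

A→B: (-5)(-5) − (-8)(-2) = 9
B→C: (-8)(-8) − (0)(-5) = 64
C→D: (0)(-1) − (2)(-8) = 16
D→E: (2)(10) − (5)(-1) = 25
E→F: (5)(2) − (-3)(10) = 40
F→A: (-3)(-2) − (-5)(2) = 16
Σ = 170
Area = |Σ|/2 = 85.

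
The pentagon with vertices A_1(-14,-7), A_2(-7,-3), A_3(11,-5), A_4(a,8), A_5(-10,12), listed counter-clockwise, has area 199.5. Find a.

-4

The doubled signed area Σ (x_i y_{i+1} − x_{i+1} y_i) is linear in a.
With a=0 it equals 467; the coefficient of a is 17 (from the two edges through A_4).
So 17·a + 467 = 2·199.5 = 399 ⇒ a = -4.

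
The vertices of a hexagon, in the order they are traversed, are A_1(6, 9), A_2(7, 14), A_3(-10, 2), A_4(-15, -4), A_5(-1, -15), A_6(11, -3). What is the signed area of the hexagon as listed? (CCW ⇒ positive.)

375.5

Cross-terms: 21, 154, 70, 221, 168, 117  ⇒  Σ = 751
Signed area = Σ/2 = 375.5 (positive ⇒ counter-clockwise traversal).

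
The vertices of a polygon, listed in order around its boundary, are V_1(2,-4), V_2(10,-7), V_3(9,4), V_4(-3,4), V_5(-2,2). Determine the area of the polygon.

Apply the shoelace formula: 2A = Σ (x_i·y_{i+1} − x_{i+1}·y_i), indices taken mod 5.
Σ = (26) + (103) + (48) + (2) + (4) = 183
Area = |Σ|/2 = 91.5.

91.5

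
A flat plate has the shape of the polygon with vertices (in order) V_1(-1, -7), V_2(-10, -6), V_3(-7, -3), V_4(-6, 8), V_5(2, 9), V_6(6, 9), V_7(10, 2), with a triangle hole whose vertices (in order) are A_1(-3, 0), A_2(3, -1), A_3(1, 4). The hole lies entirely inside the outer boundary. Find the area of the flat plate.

Outer boundary:
Cross-terms: -64, -12, -74, -70, -36, -78, -68  ⇒  Σ = -402
Area = |Σ|/2 = 201.
Hole:
Apply Gauss's area formula: 2A = Σ (x_i·y_{i+1} − x_{i+1}·y_i), indices taken mod 3.
Σ = (3) + (13) + (12) = 28
Area = |Σ|/2 = 14.
Net area = 201 − 14 = 187.

187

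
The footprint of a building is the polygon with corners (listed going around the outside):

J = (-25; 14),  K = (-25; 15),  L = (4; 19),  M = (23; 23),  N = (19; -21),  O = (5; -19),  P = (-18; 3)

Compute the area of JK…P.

Apply the shoelace (surveyor's) formula: 2A = Σ (x_i·y_{i+1} − x_{i+1}·y_i), indices taken mod 7.
Σ = (-25) + (-535) + (-345) + (-920) + (-256) + (-327) + (-177) = -2585
Area = |Σ|/2 = 1292.5.

1292.5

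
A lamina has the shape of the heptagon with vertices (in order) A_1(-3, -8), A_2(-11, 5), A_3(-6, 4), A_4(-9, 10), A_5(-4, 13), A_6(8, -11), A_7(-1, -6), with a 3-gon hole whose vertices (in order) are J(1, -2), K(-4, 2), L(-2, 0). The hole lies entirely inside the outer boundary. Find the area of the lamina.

172.5

Outer boundary:
Apply Gauss's area formula: 2A = Σ (x_i·y_{i+1} − x_{i+1}·y_i), indices taken mod 7.
A_1→A_2: (-3)(5) − (-11)(-8) = -103
A_2→A_3: (-11)(4) − (-6)(5) = -14
A_3→A_4: (-6)(10) − (-9)(4) = -24
A_4→A_5: (-9)(13) − (-4)(10) = -77
A_5→A_6: (-4)(-11) − (8)(13) = -60
A_6→A_7: (8)(-6) − (-1)(-11) = -59
A_7→A_1: (-1)(-8) − (-3)(-6) = -10
Σ = -347
Area = |Σ|/2 = 173.5.
Hole:
J→K: (1)(2) − (-4)(-2) = -6
K→L: (-4)(0) − (-2)(2) = 4
L→J: (-2)(-2) − (1)(0) = 4
Σ = 2
Area = |Σ|/2 = 1.
Net area = 173.5 − 1 = 172.5.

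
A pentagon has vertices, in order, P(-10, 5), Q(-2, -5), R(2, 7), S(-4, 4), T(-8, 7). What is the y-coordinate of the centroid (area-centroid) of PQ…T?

44/21

Apply the shoelace (surveyor's) formula. First the cross-terms c_i = x_i·y_{i+1} − x_{i+1}·y_i:
  60, -4, 36, 4, 30  ⇒  2A = 126, A = 63.
Then Σ (y_i + y_{i+1})·c_i = 792, so ȳ = 792 / (6·63) = 44/21.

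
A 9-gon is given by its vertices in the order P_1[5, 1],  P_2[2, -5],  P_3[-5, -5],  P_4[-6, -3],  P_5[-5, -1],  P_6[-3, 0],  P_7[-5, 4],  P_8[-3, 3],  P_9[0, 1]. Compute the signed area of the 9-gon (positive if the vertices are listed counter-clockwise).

-56

Cross-terms: -27, -35, -15, -9, -3, -12, -3, -3, -5  ⇒  Σ = -112
Signed area = Σ/2 = -56 (negative ⇒ clockwise traversal).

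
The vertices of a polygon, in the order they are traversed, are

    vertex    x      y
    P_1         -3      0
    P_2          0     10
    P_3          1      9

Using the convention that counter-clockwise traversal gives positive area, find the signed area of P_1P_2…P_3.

-6.5

Apply the shoelace (surveyor's) formula: 2A = Σ (x_i·y_{i+1} − x_{i+1}·y_i), indices taken mod 3.
Σ = (-30) + (-10) + (27) = -13
Signed area = Σ/2 = -6.5 (negative ⇒ clockwise traversal).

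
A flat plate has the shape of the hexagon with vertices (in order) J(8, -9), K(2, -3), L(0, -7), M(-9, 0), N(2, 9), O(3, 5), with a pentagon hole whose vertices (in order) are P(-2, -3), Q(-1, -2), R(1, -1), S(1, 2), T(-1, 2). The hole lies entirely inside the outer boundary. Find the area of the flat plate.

115

Outer boundary:
Cross-terms: -6, -14, -63, -81, -17, -67  ⇒  Σ = -248
Area = |Σ|/2 = 124.
Hole:
Apply the shoelace formula: 2A = Σ (x_i·y_{i+1} − x_{i+1}·y_i), indices taken mod 5.
P→Q: (-2)(-2) − (-1)(-3) = 1
Q→R: (-1)(-1) − (1)(-2) = 3
R→S: (1)(2) − (1)(-1) = 3
S→T: (1)(2) − (-1)(2) = 4
T→P: (-1)(-3) − (-2)(2) = 7
Σ = 18
Area = |Σ|/2 = 9.
Net area = 124 − 9 = 115.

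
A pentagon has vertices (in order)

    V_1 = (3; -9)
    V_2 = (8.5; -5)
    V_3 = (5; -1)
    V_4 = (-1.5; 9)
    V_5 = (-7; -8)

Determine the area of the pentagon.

141.75

Apply Gauss's area formula: 2A = Σ (x_i·y_{i+1} − x_{i+1}·y_i), indices taken mod 5.
Σ = (61.5) + (16.5) + (43.5) + (75) + (87) = 283.5
Area = |Σ|/2 = 141.75.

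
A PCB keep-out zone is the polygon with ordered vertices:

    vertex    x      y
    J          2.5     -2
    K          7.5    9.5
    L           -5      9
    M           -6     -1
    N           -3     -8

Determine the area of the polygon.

Apply the surveyor's formula: 2A = Σ (x_i·y_{i+1} − x_{i+1}·y_i), indices taken mod 5.
Σ = (38.75) + (115) + (59) + (45) + (26) = 283.75
Area = |Σ|/2 = 141.875.

141.875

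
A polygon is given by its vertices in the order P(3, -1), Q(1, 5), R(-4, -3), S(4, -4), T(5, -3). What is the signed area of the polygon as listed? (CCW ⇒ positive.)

36.5

Apply the shoelace (surveyor's) formula: 2A = Σ (x_i·y_{i+1} − x_{i+1}·y_i), indices taken mod 5.
Cross-terms: 16, 17, 28, 8, 4  ⇒  Σ = 73
Signed area = Σ/2 = 36.5 (positive ⇒ counter-clockwise traversal).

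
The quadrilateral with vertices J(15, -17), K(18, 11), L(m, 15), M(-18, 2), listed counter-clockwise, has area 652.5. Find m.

Write out the shoelace sum; only the two edges meeting at L involve m:
2·Area = [(18·15 − m·11) + (m·2 − (-18)·15)] + 747
       = -9·m + 1287 = 1305
⇒ m = -2.

-2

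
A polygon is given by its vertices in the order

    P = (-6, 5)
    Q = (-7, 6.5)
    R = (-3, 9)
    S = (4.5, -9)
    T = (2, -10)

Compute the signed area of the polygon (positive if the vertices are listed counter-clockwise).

-69

Apply the surveyor's formula: 2A = Σ (x_i·y_{i+1} − x_{i+1}·y_i), indices taken mod 5.
Σ = (-4) + (-43.5) + (-13.5) + (-27) + (-50) = -138
Signed area = Σ/2 = -69 (negative ⇒ clockwise traversal).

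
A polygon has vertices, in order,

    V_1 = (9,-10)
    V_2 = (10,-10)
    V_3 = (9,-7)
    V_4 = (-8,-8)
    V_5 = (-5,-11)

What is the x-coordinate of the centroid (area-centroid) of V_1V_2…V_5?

46/33

Apply the shoelace formula. First the cross-terms c_i = x_i·y_{i+1} − x_{i+1}·y_i:
  10, 20, -128, 48, 149  ⇒  2A = 99, A = 49.5.
Then Σ (x_i + x_{i+1})·c_i = 414, so x̄ = 414 / (6·49.5) = 46/33.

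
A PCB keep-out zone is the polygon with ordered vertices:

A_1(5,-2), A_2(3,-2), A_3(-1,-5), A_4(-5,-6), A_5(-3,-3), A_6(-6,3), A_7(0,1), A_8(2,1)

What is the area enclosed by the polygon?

Σ = (-4) + (-17) + (-19) + (-3) + (-27) + (-6) + (-2) + (-9) = -87
Area = |Σ|/2 = 43.5.

43.5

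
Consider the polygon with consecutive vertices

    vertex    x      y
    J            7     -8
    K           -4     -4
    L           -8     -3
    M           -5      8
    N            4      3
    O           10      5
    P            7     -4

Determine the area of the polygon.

Apply the surveyor's formula: 2A = Σ (x_i·y_{i+1} − x_{i+1}·y_i), indices taken mod 7.
Cross-terms: -60, -20, -79, -47, -10, -75, -28  ⇒  Σ = -319
Area = |Σ|/2 = 159.5.

159.5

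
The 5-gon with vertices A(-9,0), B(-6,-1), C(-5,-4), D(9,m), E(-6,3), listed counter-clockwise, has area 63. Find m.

Write out the shoelace sum; only the two edges meeting at D involve m:
2·Area = [((-5)·m − 9·(-4)) + (9·3 − (-6)·m)] + 55
       = 1·m + 118 = 126
⇒ m = 8.

8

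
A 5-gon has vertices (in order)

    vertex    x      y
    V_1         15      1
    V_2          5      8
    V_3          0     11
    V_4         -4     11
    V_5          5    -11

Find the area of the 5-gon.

Σ = (115) + (55) + (44) + (-11) + (170) = 373
Area = |Σ|/2 = 186.5.

186.5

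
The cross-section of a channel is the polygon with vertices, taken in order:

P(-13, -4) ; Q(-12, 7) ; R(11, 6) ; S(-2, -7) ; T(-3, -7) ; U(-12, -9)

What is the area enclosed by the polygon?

243

Apply the shoelace formula: 2A = Σ (x_i·y_{i+1} − x_{i+1}·y_i), indices taken mod 6.
Σ = (-139) + (-149) + (-65) + (-7) + (-57) + (-69) = -486
Area = |Σ|/2 = 243.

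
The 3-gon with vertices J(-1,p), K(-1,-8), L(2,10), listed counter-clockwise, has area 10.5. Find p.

-1

Write out the shoelace sum; only the two edges meeting at J involve p:
2·Area = [(2·p − (-1)·10) + ((-1)·(-8) − (-1)·p)] + 6
       = 3·p + 24 = 21
⇒ p = -1.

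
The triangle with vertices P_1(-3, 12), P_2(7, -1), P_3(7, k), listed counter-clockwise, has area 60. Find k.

The doubled signed area Σ (x_i y_{i+1} − x_{i+1} y_i) is linear in k.
With k=0 it equals 10; the coefficient of k is 10 (from the two edges through P_3).
So 10·k + 10 = 2·60 = 120 ⇒ k = 11.

11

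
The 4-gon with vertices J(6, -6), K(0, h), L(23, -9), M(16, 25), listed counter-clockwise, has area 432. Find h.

-23

Write out the shoelace sum; only the two edges meeting at K involve h:
2·Area = [(6·h − 0·(-6)) + (0·(-9) − 23·h)] + 473
       = -17·h + 473 = 864
⇒ h = -23.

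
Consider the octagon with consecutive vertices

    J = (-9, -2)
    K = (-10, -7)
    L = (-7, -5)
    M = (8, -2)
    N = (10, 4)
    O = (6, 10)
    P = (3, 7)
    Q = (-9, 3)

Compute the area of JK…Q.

177.5

J→K: (-9)(-7) − (-10)(-2) = 43
K→L: (-10)(-5) − (-7)(-7) = 1
L→M: (-7)(-2) − (8)(-5) = 54
M→N: (8)(4) − (10)(-2) = 52
N→O: (10)(10) − (6)(4) = 76
O→P: (6)(7) − (3)(10) = 12
P→Q: (3)(3) − (-9)(7) = 72
Q→J: (-9)(-2) − (-9)(3) = 45
Σ = 355
Area = |Σ|/2 = 177.5.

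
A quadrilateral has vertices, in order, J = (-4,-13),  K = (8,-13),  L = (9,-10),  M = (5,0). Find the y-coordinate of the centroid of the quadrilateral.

-2281/267

Apply the shoelace formula. First the cross-terms c_i = x_i·y_{i+1} − x_{i+1}·y_i:
  156, 37, 50, -65  ⇒  2A = 178, A = 89.
Then Σ (y_i + y_{i+1})·c_i = -4562, so ȳ = -4562 / (6·89) = -2281/267.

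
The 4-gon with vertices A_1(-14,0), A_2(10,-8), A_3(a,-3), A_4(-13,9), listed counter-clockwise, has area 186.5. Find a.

12

The doubled signed area Σ (x_i y_{i+1} − x_{i+1} y_i) is linear in a.
With a=0 it equals 169; the coefficient of a is 17 (from the two edges through A_3).
So 17·a + 169 = 2·186.5 = 373 ⇒ a = 12.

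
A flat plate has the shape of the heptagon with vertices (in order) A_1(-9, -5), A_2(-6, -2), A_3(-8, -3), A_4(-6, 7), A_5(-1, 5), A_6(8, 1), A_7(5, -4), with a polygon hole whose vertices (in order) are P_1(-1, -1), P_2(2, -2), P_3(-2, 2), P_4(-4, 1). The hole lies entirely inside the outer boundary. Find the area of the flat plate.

Outer boundary:
Apply the shoelace formula: 2A = Σ (x_i·y_{i+1} − x_{i+1}·y_i), indices taken mod 7.
A_1→A_2: (-9)(-2) − (-6)(-5) = -12
A_2→A_3: (-6)(-3) − (-8)(-2) = 2
A_3→A_4: (-8)(7) − (-6)(-3) = -74
A_4→A_5: (-6)(5) − (-1)(7) = -23
A_5→A_6: (-1)(1) − (8)(5) = -41
A_6→A_7: (8)(-4) − (5)(1) = -37
A_7→A_1: (5)(-5) − (-9)(-4) = -61
Σ = -246
Area = |Σ|/2 = 123.
Hole:
Apply the shoelace formula: 2A = Σ (x_i·y_{i+1} − x_{i+1}·y_i), indices taken mod 4.
Cross-terms: 4, 0, 6, 5  ⇒  Σ = 15
Area = |Σ|/2 = 7.5.
Net area = 123 − 7.5 = 115.5.

115.5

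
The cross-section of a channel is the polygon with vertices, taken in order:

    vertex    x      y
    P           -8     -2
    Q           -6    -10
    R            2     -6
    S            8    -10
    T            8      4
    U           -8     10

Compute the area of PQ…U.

236

Σ = (68) + (56) + (28) + (112) + (112) + (96) = 472
Area = |Σ|/2 = 236.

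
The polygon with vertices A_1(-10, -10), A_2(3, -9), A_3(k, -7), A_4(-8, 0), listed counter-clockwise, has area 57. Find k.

-1

Write out the shoelace sum; only the two edges meeting at A_3 involve k:
2·Area = [(3·(-7) − k·(-9)) + (k·0 − (-8)·(-7))] + 200
       = 9·k + 123 = 114
⇒ k = -1.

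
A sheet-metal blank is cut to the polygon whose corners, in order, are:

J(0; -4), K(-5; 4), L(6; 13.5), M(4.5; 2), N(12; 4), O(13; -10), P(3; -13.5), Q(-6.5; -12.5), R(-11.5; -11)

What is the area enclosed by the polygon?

317.625

J→K: (0)(4) − (-5)(-4) = -20
K→L: (-5)(13.5) − (6)(4) = -91.5
L→M: (6)(2) − (4.5)(13.5) = -48.75
M→N: (4.5)(4) − (12)(2) = -6
N→O: (12)(-10) − (13)(4) = -172
O→P: (13)(-13.5) − (3)(-10) = -145.5
P→Q: (3)(-12.5) − (-6.5)(-13.5) = -125.25
Q→R: (-6.5)(-11) − (-11.5)(-12.5) = -72.25
R→J: (-11.5)(-4) − (0)(-11) = 46
Σ = -635.25
Area = |Σ|/2 = 317.625.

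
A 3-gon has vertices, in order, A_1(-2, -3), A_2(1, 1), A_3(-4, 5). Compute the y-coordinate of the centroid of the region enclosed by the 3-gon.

Apply Gauss's area formula. First the cross-terms c_i = x_i·y_{i+1} − x_{i+1}·y_i:
  1, 9, 22  ⇒  2A = 32, A = 16.
Then Σ (y_i + y_{i+1})·c_i = 96, so ȳ = 96 / (6·16) = 1.

1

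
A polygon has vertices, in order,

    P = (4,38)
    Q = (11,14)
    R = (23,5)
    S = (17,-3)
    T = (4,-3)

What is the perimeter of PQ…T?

|PQ| = √((7)² + (-24)²) = √625 = 25
|QR| = √((12)² + (-9)²) = √225 = 15
|RS| = √((-6)² + (-8)²) = √100 = 10
|ST| = √((-13)² + (0)²) = √169 = 13
|TP| = √((0)² + (41)²) = √1681 = 41
Perimeter = 25 + 15 + 10 + 13 + 41 = 104.

104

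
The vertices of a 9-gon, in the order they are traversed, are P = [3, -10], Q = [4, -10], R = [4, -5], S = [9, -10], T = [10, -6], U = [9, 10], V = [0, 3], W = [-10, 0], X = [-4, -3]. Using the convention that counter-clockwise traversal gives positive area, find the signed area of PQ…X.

Apply the surveyor's formula: 2A = Σ (x_i·y_{i+1} − x_{i+1}·y_i), indices taken mod 9.
Σ = (10) + (20) + (5) + (46) + (154) + (27) + (30) + (30) + (49) = 371
Signed area = Σ/2 = 185.5 (positive ⇒ counter-clockwise traversal).

185.5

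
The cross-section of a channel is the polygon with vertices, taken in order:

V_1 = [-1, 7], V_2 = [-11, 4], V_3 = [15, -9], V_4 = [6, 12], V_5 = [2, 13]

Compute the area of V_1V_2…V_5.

Apply the shoelace (surveyor's) formula: 2A = Σ (x_i·y_{i+1} − x_{i+1}·y_i), indices taken mod 5.
Σ = (73) + (39) + (234) + (54) + (27) = 427
Area = |Σ|/2 = 213.5.

213.5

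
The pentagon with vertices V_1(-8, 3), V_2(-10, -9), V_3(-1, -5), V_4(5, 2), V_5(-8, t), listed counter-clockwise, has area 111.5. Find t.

Write out the shoelace sum; only the two edges meeting at V_5 involve t:
2·Area = [(5·t − (-8)·2) + ((-8)·3 − (-8)·t)] + 166
       = 13·t + 158 = 223
⇒ t = 5.

5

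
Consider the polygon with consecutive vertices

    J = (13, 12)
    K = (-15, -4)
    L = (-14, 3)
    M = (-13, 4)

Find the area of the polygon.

Apply the shoelace formula: 2A = Σ (x_i·y_{i+1} − x_{i+1}·y_i), indices taken mod 4.
Σ = (128) + (-101) + (-17) + (-208) = -198
Area = |Σ|/2 = 99.

99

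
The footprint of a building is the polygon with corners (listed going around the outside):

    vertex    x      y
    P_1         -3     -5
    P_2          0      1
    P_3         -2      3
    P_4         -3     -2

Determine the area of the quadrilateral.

Σ = (-3) + (2) + (13) + (9) = 21
Area = |Σ|/2 = 10.5.

10.5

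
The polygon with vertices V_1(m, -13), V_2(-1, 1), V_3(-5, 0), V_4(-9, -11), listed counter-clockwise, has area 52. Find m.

The doubled signed area Σ (x_i y_{i+1} − x_{i+1} y_i) is linear in m.
With m=0 it equals 164; the coefficient of m is 12 (from the two edges through V_1).
So 12·m + 164 = 2·52 = 104 ⇒ m = -5.

-5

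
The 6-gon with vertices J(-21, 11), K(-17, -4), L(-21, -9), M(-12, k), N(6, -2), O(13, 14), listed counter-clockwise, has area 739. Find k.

Write out the shoelace sum; only the two edges meeting at M involve k:
2·Area = [((-21)·k − (-12)·(-9)) + ((-12)·(-2) − 6·k)] + 887
       = -27·k + 803 = 1478
⇒ k = -25.

-25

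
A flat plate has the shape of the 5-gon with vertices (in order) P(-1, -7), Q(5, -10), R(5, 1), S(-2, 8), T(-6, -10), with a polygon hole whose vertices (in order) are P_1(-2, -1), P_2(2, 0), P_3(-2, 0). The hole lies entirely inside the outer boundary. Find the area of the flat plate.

119

Outer boundary:
Apply the shoelace formula: 2A = Σ (x_i·y_{i+1} − x_{i+1}·y_i), indices taken mod 5.
P→Q: (-1)(-10) − (5)(-7) = 45
Q→R: (5)(1) − (5)(-10) = 55
R→S: (5)(8) − (-2)(1) = 42
S→T: (-2)(-10) − (-6)(8) = 68
T→P: (-6)(-7) − (-1)(-10) = 32
Σ = 242
Area = |Σ|/2 = 121.
Hole:
Σ = (2) + (0) + (2) = 4
Area = |Σ|/2 = 2.
Net area = 121 − 2 = 119.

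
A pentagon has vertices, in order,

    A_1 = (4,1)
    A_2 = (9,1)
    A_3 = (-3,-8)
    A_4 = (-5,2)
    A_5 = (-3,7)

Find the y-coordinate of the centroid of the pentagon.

Apply the surveyor's formula. First the cross-terms c_i = x_i·y_{i+1} − x_{i+1}·y_i:
  -5, -69, -46, -29, -31  ⇒  2A = -180, A = -90.
Then Σ (y_i + y_{i+1})·c_i = 240, so ȳ = 240 / (6·(-90)) = -4/9.

-4/9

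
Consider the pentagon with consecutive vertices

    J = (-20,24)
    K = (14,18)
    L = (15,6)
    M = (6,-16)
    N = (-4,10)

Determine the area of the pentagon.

Apply Gauss's area formula: 2A = Σ (x_i·y_{i+1} − x_{i+1}·y_i), indices taken mod 5.
Σ = (-696) + (-186) + (-276) + (-4) + (104) = -1058
Area = |Σ|/2 = 529.

529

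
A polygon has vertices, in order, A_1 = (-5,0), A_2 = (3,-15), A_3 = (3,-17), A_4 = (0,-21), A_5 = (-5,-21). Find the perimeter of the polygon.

50

|A_1A_2| = √((8)² + (-15)²) = √289 = 17
|A_2A_3| = √((0)² + (-2)²) = √4 = 2
|A_3A_4| = √((-3)² + (-4)²) = √25 = 5
|A_4A_5| = √((-5)² + (0)²) = √25 = 5
|A_5A_1| = √((0)² + (21)²) = √441 = 21
Perimeter = 17 + 2 + 5 + 5 + 21 = 50.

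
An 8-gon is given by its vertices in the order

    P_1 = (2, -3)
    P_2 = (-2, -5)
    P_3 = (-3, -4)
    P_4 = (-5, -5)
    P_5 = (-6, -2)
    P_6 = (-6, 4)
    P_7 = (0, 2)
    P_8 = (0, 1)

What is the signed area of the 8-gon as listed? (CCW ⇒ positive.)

Apply the shoelace formula: 2A = Σ (x_i·y_{i+1} − x_{i+1}·y_i), indices taken mod 8.
Σ = (-16) + (-7) + (-5) + (-20) + (-36) + (-12) + (0) + (-2) = -98
Signed area = Σ/2 = -49 (negative ⇒ clockwise traversal).

-49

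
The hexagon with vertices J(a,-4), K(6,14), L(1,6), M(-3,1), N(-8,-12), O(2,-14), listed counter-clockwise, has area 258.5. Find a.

Write out the shoelace sum; only the two edges meeting at J involve a:
2·Area = [(2·(-4) − a·(-14)) + (a·14 − 6·(-4))] + 221
       = 28·a + 237 = 517
⇒ a = 10.

10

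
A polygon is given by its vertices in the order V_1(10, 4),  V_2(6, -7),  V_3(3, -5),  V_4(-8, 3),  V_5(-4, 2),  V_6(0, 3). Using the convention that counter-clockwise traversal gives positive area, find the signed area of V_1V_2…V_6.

Σ = (-94) + (-9) + (-31) + (-4) + (-12) + (-30) = -180
Signed area = Σ/2 = -90 (negative ⇒ clockwise traversal).

-90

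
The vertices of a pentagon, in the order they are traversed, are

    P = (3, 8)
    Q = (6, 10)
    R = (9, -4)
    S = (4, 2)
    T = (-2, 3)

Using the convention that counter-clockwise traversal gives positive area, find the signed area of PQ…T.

Apply the surveyor's formula: 2A = Σ (x_i·y_{i+1} − x_{i+1}·y_i), indices taken mod 5.
Σ = (-18) + (-114) + (34) + (16) + (-25) = -107
Signed area = Σ/2 = -53.5 (negative ⇒ clockwise traversal).

-53.5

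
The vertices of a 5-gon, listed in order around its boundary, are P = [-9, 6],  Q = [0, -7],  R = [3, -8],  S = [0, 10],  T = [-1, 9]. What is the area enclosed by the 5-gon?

Apply the shoelace (surveyor's) formula: 2A = Σ (x_i·y_{i+1} − x_{i+1}·y_i), indices taken mod 5.
P→Q: (-9)(-7) − (0)(6) = 63
Q→R: (0)(-8) − (3)(-7) = 21
R→S: (3)(10) − (0)(-8) = 30
S→T: (0)(9) − (-1)(10) = 10
T→P: (-1)(6) − (-9)(9) = 75
Σ = 199
Area = |Σ|/2 = 99.5.

99.5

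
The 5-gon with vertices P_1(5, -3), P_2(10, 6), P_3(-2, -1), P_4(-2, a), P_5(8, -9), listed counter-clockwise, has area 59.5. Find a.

-2

Write out the shoelace sum; only the two edges meeting at P_4 involve a:
2·Area = [((-2)·a − (-2)·(-1)) + ((-2)·(-9) − 8·a)] + 83
       = -10·a + 99 = 119
⇒ a = -2.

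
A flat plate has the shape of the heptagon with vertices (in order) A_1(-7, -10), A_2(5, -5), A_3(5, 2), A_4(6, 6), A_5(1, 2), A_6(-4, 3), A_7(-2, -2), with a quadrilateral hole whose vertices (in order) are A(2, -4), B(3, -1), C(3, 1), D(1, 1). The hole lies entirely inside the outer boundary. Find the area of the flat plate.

81.5

Outer boundary:
Apply the shoelace formula: 2A = Σ (x_i·y_{i+1} − x_{i+1}·y_i), indices taken mod 7.
A_1→A_2: (-7)(-5) − (5)(-10) = 85
A_2→A_3: (5)(2) − (5)(-5) = 35
A_3→A_4: (5)(6) − (6)(2) = 18
A_4→A_5: (6)(2) − (1)(6) = 6
A_5→A_6: (1)(3) − (-4)(2) = 11
A_6→A_7: (-4)(-2) − (-2)(3) = 14
A_7→A_1: (-2)(-10) − (-7)(-2) = 6
Σ = 175
Area = |Σ|/2 = 87.5.
Hole:
Σ = (10) + (6) + (2) + (-6) = 12
Area = |Σ|/2 = 6.
Net area = 87.5 − 6 = 81.5.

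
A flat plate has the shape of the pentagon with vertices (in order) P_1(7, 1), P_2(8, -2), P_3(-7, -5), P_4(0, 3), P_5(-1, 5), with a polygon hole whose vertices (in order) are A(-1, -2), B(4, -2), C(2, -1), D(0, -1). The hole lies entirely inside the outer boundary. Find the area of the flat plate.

Outer boundary:
Apply Gauss's area formula: 2A = Σ (x_i·y_{i+1} − x_{i+1}·y_i), indices taken mod 5.
Σ = (-22) + (-54) + (-21) + (3) + (-36) = -130
Area = |Σ|/2 = 65.
Hole:
Apply the shoelace (surveyor's) formula: 2A = Σ (x_i·y_{i+1} − x_{i+1}·y_i), indices taken mod 4.
A→B: (-1)(-2) − (4)(-2) = 10
B→C: (4)(-1) − (2)(-2) = 0
C→D: (2)(-1) − (0)(-1) = -2
D→A: (0)(-2) − (-1)(-1) = -1
Σ = 7
Area = |Σ|/2 = 3.5.
Net area = 65 − 3.5 = 61.5.

61.5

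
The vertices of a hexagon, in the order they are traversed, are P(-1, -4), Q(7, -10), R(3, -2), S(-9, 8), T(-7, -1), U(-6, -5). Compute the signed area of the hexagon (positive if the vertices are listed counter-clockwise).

86.5

Σ = (38) + (16) + (6) + (65) + (29) + (19) = 173
Signed area = Σ/2 = 86.5 (positive ⇒ counter-clockwise traversal).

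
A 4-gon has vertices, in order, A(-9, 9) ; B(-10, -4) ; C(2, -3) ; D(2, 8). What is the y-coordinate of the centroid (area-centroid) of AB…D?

167/69

Apply the shoelace (surveyor's) formula. First the cross-terms c_i = x_i·y_{i+1} − x_{i+1}·y_i:
  126, 38, 22, 90  ⇒  2A = 276, A = 138.
Then Σ (y_i + y_{i+1})·c_i = 2004, so ȳ = 2004 / (6·138) = 167/69.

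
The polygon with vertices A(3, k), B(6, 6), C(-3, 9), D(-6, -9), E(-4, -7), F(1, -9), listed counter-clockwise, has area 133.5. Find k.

-4

The doubled signed area Σ (x_i y_{i+1} − x_{i+1} y_i) is linear in k.
With k=0 it equals 247; the coefficient of k is -5 (from the two edges through A).
So -5·k + 247 = 2·133.5 = 267 ⇒ k = -4.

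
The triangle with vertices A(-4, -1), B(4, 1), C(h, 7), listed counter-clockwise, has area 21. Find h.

7

Write out the shoelace sum; only the two edges meeting at C involve h:
2·Area = [(4·7 − h·1) + (h·(-1) − (-4)·7)] + 0
       = -2·h + 56 = 42
⇒ h = 7.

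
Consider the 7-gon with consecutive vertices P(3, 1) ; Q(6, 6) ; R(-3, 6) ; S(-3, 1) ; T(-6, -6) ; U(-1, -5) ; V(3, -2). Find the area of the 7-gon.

Apply the shoelace formula: 2A = Σ (x_i·y_{i+1} − x_{i+1}·y_i), indices taken mod 7.
Σ = (12) + (54) + (15) + (24) + (24) + (17) + (9) = 155
Area = |Σ|/2 = 77.5.

77.5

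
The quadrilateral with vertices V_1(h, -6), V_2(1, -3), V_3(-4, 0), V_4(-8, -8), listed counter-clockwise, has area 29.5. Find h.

Write out the shoelace sum; only the two edges meeting at V_1 involve h:
2·Area = [((-8)·(-6) − h·(-8)) + (h·(-3) − 1·(-6))] + 20
       = 5·h + 74 = 59
⇒ h = -3.

-3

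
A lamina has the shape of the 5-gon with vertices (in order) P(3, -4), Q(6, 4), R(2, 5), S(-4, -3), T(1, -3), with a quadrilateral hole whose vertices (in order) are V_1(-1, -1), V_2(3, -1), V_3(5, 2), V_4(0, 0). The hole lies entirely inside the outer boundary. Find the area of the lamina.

38.5

Outer boundary:
Apply the shoelace (surveyor's) formula: 2A = Σ (x_i·y_{i+1} − x_{i+1}·y_i), indices taken mod 5.
Cross-terms: 36, 22, 14, 15, 5  ⇒  Σ = 92
Area = |Σ|/2 = 46.
Hole:
Σ = (4) + (11) + (0) + (0) = 15
Area = |Σ|/2 = 7.5.
Net area = 46 − 7.5 = 38.5.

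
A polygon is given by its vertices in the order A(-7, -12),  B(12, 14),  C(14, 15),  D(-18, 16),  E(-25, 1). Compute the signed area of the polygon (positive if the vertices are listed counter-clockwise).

Cross-terms: 46, -16, 494, 382, 307  ⇒  Σ = 1213
Signed area = Σ/2 = 606.5 (positive ⇒ counter-clockwise traversal).

606.5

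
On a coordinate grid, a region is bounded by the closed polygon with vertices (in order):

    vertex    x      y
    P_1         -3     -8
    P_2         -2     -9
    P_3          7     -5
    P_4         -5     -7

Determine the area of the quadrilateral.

14.5

Cross-terms: 11, 73, -74, 19  ⇒  Σ = 29
Area = |Σ|/2 = 14.5.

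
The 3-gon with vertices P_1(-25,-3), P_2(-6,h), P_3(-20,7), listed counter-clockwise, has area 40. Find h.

Write out the shoelace sum; only the two edges meeting at P_2 involve h:
2·Area = [((-25)·h − (-6)·(-3)) + ((-6)·7 − (-20)·h)] + 235
       = -5·h + 175 = 80
⇒ h = 19.

19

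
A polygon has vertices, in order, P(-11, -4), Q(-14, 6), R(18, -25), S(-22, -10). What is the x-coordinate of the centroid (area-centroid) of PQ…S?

-958/237

Apply the surveyor's formula. First the cross-terms c_i = x_i·y_{i+1} − x_{i+1}·y_i:
  -122, 242, -730, -22  ⇒  2A = -632, A = -316.
Then Σ (x_i + x_{i+1})·c_i = 7664, so x̄ = 7664 / (6·(-316)) = -958/237.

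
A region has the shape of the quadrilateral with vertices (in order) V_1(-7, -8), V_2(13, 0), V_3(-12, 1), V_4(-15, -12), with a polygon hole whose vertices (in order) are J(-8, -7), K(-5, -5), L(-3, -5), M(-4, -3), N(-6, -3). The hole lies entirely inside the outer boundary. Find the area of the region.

148

Outer boundary:
Σ = (104) + (13) + (159) + (36) = 312
Area = |Σ|/2 = 156.
Hole:
Apply Gauss's area formula: 2A = Σ (x_i·y_{i+1} − x_{i+1}·y_i), indices taken mod 5.
J→K: (-8)(-5) − (-5)(-7) = 5
K→L: (-5)(-5) − (-3)(-5) = 10
L→M: (-3)(-3) − (-4)(-5) = -11
M→N: (-4)(-3) − (-6)(-3) = -6
N→J: (-6)(-7) − (-8)(-3) = 18
Σ = 16
Area = |Σ|/2 = 8.
Net area = 156 − 8 = 148.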